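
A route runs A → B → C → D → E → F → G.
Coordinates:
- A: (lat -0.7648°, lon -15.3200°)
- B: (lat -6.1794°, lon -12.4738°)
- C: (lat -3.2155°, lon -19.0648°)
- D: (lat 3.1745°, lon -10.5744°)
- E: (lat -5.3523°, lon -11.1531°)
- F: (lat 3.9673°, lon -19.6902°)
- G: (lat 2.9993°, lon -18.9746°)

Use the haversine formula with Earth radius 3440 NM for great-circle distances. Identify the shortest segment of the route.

Leg distances:
A→B: 367.1 NM
B→C: 432.6 NM
C→D: 637.8 NM
D→E: 513.1 NM
E→F: 758.4 NM
F→G: 72.2 NM
The shortest leg is F–G at 72.2 NM.

F–G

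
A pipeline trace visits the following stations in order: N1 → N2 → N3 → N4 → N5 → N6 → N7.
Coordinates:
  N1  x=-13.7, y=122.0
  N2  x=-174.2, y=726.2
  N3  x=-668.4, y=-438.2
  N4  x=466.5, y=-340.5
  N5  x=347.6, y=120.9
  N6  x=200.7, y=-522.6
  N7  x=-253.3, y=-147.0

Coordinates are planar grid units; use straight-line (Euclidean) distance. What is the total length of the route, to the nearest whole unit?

4755

Leg distances:
N1→N2: 625.2  (cumulative 625.2)
N2→N3: 1264.9  (cumulative 1890.1)
N3→N4: 1139.1  (cumulative 3029.2)
N4→N5: 476.5  (cumulative 3505.7)
N5→N6: 660.1  (cumulative 4165.7)
N6→N7: 589.2  (cumulative 4754.9)
Total route length ≈ 4755.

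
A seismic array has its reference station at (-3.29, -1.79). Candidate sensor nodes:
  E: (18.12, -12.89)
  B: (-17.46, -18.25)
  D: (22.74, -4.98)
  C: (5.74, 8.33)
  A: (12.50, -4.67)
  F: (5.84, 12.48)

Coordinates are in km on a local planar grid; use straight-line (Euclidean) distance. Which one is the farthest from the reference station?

D

Distance to each, sorted:
D: 26.2 km
E: 24.1 km
B: 21.7 km
F: 16.9 km
A: 16.1 km
C: 13.6 km
The farthest is D at 26.2 km.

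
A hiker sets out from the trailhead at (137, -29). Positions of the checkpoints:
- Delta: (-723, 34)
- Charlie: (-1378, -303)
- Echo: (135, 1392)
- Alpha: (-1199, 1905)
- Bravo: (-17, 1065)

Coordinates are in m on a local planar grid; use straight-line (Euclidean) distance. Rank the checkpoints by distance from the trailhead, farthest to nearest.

Alpha, Charlie, Echo, Bravo, Delta

Distance from the trailhead at (137, -29) to each:
Alpha (-1199, 1905): 2350.6 m
Charlie (-1378, -303): 1539.6 m
Echo (135, 1392): 1421.0 m
Bravo (-17, 1065): 1104.8 m
Delta (-723, 34): 862.3 m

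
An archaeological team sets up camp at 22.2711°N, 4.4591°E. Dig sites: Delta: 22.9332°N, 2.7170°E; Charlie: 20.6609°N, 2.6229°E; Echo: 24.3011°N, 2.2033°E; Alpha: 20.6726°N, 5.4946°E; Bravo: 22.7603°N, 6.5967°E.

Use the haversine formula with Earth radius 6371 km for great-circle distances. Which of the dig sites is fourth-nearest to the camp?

Distance to each, sorted:
Delta: 193.4 km
Alpha: 207.5 km
Bravo: 226.2 km
Charlie: 261.1 km
Echo: 322.5 km
The fourth-nearest is Charlie at 261.1 km.

Charlie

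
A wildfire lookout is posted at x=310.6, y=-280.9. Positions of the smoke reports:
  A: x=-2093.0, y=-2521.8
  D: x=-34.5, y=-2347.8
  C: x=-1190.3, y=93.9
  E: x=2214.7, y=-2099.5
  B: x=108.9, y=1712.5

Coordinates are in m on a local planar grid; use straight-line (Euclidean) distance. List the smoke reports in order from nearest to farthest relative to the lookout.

Distance from the lookout at x=310.6, y=-280.9 to each:
C x=-1190.3, y=93.9: 1547.0 m
B x=108.9, y=1712.5: 2003.6 m
D x=-34.5, y=-2347.8: 2095.5 m
E x=2214.7, y=-2099.5: 2633.0 m
A x=-2093.0, y=-2521.8: 3286.2 m

C, B, D, E, A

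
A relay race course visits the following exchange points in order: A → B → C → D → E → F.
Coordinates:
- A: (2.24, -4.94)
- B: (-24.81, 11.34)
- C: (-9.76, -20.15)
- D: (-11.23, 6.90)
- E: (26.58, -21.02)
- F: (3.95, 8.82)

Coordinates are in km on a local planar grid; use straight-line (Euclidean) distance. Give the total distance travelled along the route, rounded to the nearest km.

Leg distances:
A→B: 31.6 km  (cumulative 31.6 km)
B→C: 34.9 km  (cumulative 66.5 km)
C→D: 27.1 km  (cumulative 93.6 km)
D→E: 47.0 km  (cumulative 140.6 km)
E→F: 37.5 km  (cumulative 178.0 km)
Total route length ≈ 178 km.

178 km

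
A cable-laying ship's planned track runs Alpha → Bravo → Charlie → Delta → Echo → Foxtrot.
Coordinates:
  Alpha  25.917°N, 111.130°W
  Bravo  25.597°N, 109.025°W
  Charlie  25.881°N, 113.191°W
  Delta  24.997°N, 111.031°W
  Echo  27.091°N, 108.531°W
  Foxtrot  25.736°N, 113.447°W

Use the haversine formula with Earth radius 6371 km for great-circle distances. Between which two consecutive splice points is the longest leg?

Leg distances:
Alpha→Bravo: 213.8 km
Bravo→Charlie: 418.5 km
Charlie→Delta: 238.1 km
Delta→Echo: 341.4 km
Echo→Foxtrot: 512.2 km
The longest leg is Echo–Foxtrot at 512.2 km.

Echo–Foxtrot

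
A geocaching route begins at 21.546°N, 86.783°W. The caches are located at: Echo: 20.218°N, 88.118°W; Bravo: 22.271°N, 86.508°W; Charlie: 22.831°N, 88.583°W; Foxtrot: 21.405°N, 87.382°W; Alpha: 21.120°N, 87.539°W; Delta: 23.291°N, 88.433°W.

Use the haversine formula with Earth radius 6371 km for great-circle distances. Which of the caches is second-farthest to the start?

Charlie

Distances from the start (21.546°N, 86.783°W):
Delta: 257.7 km
Charlie: 234.0 km
Echo: 202.6 km
Alpha: 91.5 km
Bravo: 85.5 km
Foxtrot: 63.9 km
The second-farthest is Charlie at 234.0 km.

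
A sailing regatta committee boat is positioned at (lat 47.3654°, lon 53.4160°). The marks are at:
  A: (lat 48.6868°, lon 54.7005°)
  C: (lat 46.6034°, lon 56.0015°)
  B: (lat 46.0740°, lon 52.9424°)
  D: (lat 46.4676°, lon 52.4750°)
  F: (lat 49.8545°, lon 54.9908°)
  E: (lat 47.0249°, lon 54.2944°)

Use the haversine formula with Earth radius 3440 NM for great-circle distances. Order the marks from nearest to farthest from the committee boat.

E, D, B, A, C, F

Distance from the committee boat at (lat 47.3654°, lon 53.4160°) to each:
E (lat 47.0249°, lon 54.2944°): 41.3 NM
D (lat 46.4676°, lon 52.4750°): 66.3 NM
B (lat 46.0740°, lon 52.9424°): 79.9 NM
A (lat 48.6868°, lon 54.7005°): 94.6 NM
C (lat 46.6034°, lon 56.0015°): 115.4 NM
F (lat 49.8545°, lon 54.9908°): 162.0 NM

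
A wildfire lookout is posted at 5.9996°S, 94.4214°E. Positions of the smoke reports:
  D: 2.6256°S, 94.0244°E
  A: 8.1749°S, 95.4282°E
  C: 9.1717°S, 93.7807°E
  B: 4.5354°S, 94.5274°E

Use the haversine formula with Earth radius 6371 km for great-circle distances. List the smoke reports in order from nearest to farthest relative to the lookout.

Distance from the lookout at 5.9996°S, 94.4214°E to each:
B 4.5354°S, 94.5274°E: 163.2 km
A 8.1749°S, 95.4282°E: 266.2 km
C 9.1717°S, 93.7807°E: 359.7 km
D 2.6256°S, 94.0244°E: 377.7 km

B, A, C, D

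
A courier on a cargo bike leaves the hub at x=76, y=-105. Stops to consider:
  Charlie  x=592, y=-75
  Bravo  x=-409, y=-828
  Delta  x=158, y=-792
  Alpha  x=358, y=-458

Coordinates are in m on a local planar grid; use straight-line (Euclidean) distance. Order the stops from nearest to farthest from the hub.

Alpha, Charlie, Delta, Bravo

Computing each straight-line distance from x=76, y=-105:
Alpha x=358, y=-458: 451.8 m
Charlie x=592, y=-75: 516.9 m
Delta x=158, y=-792: 691.9 m
Bravo x=-409, y=-828: 870.6 m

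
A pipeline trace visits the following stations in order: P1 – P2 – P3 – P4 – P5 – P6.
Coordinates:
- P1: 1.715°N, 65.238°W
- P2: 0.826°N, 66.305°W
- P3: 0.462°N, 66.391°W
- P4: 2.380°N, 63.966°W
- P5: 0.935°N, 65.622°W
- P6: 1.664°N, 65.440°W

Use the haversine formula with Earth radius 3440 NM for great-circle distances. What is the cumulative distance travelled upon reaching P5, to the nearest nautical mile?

423 NM

Leg distances:
P1→P2: 83.4 NM  (cumulative 83.4 NM)
P2→P3: 22.5 NM  (cumulative 105.8 NM)
P3→P4: 185.6 NM  (cumulative 291.4 NM)
P4→P5: 131.9 NM  (cumulative 423.3 NM)
Cumulative distance at P5 ≈ 423 NM.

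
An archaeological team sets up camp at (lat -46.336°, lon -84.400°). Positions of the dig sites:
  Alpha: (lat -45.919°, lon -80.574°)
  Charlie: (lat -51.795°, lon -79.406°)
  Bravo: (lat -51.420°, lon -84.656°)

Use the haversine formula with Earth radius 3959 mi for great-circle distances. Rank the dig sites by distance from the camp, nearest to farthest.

Distances from the camp:
Alpha (lat -45.919°, lon -80.574°): 185.5 mi
Bravo (lat -51.420°, lon -84.656°): 351.5 mi
Charlie (lat -51.795°, lon -79.406°): 439.5 mi

Alpha, Bravo, Charlie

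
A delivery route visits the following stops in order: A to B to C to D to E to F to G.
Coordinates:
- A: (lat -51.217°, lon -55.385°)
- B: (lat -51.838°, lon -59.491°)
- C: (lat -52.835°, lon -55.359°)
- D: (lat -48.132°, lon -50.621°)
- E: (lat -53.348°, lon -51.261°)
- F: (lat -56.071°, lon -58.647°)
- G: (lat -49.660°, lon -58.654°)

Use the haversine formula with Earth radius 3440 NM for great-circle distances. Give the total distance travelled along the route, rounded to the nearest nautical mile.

Leg distances:
A→B: 157.8 NM  (cumulative 157.8 NM)
B→C: 162.9 NM  (cumulative 320.8 NM)
C→D: 335.2 NM  (cumulative 656.0 NM)
D→E: 314.1 NM  (cumulative 970.1 NM)
E→F: 303.7 NM  (cumulative 1273.8 NM)
F→G: 384.9 NM  (cumulative 1658.7 NM)
Total route length ≈ 1659 NM.

1659 NM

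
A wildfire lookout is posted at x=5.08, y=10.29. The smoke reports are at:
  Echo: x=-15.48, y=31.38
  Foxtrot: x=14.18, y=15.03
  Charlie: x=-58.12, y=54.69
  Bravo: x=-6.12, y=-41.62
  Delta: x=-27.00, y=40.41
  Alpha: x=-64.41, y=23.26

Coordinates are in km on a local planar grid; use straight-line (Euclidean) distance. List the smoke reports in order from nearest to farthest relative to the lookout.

Computing each straight-line distance from x=5.08, y=10.29:
Foxtrot x=14.18, y=15.03: 10.3 km
Echo x=-15.48, y=31.38: 29.5 km
Delta x=-27.00, y=40.41: 44.0 km
Bravo x=-6.12, y=-41.62: 53.1 km
Alpha x=-64.41, y=23.26: 70.7 km
Charlie x=-58.12, y=54.69: 77.2 km

Foxtrot, Echo, Delta, Bravo, Alpha, Charlie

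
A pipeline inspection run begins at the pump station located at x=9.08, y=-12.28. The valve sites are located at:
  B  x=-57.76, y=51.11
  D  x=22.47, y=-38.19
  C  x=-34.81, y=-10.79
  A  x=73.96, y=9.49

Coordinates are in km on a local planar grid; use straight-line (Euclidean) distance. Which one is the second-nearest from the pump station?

Distances from the pump station (x=9.08, y=-12.28):
D: 29.2 km
C: 43.9 km
A: 68.4 km
B: 92.1 km
The second-nearest is C at 43.9 km.

C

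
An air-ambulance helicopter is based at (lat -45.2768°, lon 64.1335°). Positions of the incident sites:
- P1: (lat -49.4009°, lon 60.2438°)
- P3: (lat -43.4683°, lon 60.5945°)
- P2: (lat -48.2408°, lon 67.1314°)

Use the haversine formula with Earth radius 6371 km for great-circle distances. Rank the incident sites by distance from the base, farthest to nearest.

P1, P2, P3

Distances from the base:
P1 (lat -49.4009°, lon 60.2438°): 544.1 km
P2 (lat -48.2408°, lon 67.1314°): 400.9 km
P3 (lat -43.4683°, lon 60.5945°): 345.7 km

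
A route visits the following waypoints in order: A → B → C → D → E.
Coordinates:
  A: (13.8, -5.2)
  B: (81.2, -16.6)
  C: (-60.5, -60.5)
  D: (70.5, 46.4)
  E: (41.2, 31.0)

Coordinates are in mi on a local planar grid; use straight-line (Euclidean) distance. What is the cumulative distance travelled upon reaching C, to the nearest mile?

Leg distances:
A→B: 68.4 mi  (cumulative 68.4 mi)
B→C: 148.3 mi  (cumulative 216.7 mi)
Cumulative distance at C ≈ 217 mi.

217 mi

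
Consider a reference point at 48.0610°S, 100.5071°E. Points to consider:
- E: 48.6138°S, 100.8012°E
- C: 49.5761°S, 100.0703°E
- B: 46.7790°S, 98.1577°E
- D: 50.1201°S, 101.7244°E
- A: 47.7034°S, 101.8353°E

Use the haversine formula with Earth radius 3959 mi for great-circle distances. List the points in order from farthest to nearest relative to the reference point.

D, B, C, A, E

Distance from the reference point at 48.0610°S, 100.5071°E to each:
D 50.1201°S, 101.7244°E: 152.6 mi
B 46.7790°S, 98.1577°E: 141.1 mi
C 49.5761°S, 100.0703°E: 106.6 mi
A 47.7034°S, 101.8353°E: 66.3 mi
E 48.6138°S, 100.8012°E: 40.5 mi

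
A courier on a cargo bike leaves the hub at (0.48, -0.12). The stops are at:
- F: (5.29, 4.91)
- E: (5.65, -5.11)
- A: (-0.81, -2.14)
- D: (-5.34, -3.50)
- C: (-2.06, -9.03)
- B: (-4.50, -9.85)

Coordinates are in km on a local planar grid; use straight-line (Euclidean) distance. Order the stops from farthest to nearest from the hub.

B, C, E, F, D, A

Distances from the hub:
B (-4.50, -9.85): 10.9 km
C (-2.06, -9.03): 9.3 km
E (5.65, -5.11): 7.2 km
F (5.29, 4.91): 7.0 km
D (-5.34, -3.50): 6.7 km
A (-0.81, -2.14): 2.4 km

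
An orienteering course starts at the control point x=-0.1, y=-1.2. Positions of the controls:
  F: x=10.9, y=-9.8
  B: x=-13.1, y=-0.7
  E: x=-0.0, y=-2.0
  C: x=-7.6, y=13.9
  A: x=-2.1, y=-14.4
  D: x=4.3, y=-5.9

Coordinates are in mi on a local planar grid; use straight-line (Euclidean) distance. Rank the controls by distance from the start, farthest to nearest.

Distance from the start at x=-0.1, y=-1.2 to each:
C x=-7.6, y=13.9: 16.9 mi
F x=10.9, y=-9.8: 14.0 mi
A x=-2.1, y=-14.4: 13.4 mi
B x=-13.1, y=-0.7: 13.0 mi
D x=4.3, y=-5.9: 6.4 mi
E x=-0.0, y=-2.0: 0.8 mi

C, F, A, B, D, E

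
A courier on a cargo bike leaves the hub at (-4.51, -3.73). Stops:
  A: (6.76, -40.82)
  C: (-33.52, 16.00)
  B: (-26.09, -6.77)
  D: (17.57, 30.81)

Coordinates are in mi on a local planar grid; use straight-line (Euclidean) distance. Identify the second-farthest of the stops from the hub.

A

Distances from the hub ((-4.51, -3.73)):
D: 41.0 mi
A: 38.8 mi
C: 35.1 mi
B: 21.8 mi
The second-farthest is A at 38.8 mi.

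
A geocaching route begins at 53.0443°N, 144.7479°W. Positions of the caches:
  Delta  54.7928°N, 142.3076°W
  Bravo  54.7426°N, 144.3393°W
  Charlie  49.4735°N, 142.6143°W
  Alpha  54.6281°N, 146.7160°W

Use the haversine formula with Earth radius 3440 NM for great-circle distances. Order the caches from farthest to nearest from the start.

Distance from the start at 53.0443°N, 144.7479°W to each:
Charlie 49.4735°N, 142.6143°W: 228.9 NM
Delta 54.7928°N, 142.3076°W: 135.9 NM
Alpha 54.6281°N, 146.7160°W: 117.9 NM
Bravo 54.7426°N, 144.3393°W: 103.0 NM

Charlie, Delta, Alpha, Bravo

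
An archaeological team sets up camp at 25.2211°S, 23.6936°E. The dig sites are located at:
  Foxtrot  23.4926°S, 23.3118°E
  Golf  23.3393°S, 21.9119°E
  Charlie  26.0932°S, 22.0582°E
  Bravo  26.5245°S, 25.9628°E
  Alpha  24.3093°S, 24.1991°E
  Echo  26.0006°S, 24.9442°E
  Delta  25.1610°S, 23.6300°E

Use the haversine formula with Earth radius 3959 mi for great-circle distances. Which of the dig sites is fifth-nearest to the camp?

Foxtrot

Distances from the camp (25.2211°S, 23.6936°E):
Delta: 5.7 mi
Alpha: 70.5 mi
Echo: 94.7 mi
Charlie: 118.3 mi
Foxtrot: 121.8 mi
Bravo: 167.4 mi
Golf: 171.8 mi
The fifth-nearest is Foxtrot at 121.8 mi.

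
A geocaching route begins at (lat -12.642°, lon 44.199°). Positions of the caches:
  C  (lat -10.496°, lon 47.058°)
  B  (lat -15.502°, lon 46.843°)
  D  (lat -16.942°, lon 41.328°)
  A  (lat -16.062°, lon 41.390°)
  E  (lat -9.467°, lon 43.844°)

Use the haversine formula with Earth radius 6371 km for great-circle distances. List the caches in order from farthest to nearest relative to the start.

D, A, B, C, E

Computing each great-circle distance from (lat -12.642°, lon 44.199°):
D (lat -16.942°, lon 41.328°): 569.1 km
A (lat -16.062°, lon 41.390°): 486.0 km
B (lat -15.502°, lon 46.843°): 427.1 km
C (lat -10.496°, lon 47.058°): 392.3 km
E (lat -9.467°, lon 43.844°): 355.2 km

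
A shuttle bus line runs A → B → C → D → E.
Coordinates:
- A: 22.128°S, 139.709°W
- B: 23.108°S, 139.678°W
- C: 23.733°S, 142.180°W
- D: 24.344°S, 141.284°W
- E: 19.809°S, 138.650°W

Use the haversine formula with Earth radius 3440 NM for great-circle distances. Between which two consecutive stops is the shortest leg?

Leg distances:
A→B: 58.9 NM
B→C: 142.9 NM
C→D: 61.3 NM
D→E: 309.2 NM
The shortest leg is A–B at 58.9 NM.

A–B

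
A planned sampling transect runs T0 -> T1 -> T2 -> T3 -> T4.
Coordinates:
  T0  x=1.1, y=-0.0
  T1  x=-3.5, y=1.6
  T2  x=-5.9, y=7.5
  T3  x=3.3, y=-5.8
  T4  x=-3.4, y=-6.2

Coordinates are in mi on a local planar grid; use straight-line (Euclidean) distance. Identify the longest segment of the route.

T2–T3

Leg distances:
T0→T1: 4.9 mi
T1→T2: 6.4 mi
T2→T3: 16.2 mi
T3→T4: 6.7 mi
The longest leg is T2–T3 at 16.2 mi.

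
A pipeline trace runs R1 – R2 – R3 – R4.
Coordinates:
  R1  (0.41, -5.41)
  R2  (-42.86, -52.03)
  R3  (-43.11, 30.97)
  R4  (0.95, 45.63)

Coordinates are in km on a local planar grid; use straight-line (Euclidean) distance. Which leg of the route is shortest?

Leg distances:
R1→R2: 63.6 km
R2→R3: 83.0 km
R3→R4: 46.4 km
The shortest leg is R3–R4 at 46.4 km.

R3–R4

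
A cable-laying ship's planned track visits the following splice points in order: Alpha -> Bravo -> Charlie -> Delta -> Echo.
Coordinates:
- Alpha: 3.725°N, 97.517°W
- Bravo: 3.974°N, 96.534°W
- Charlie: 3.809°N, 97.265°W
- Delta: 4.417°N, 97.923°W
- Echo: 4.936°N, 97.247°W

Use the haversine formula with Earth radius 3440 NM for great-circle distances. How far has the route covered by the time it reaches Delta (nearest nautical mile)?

Leg distances:
Alpha→Bravo: 60.8 NM  (cumulative 60.8 NM)
Bravo→Charlie: 44.9 NM  (cumulative 105.6 NM)
Charlie→Delta: 53.7 NM  (cumulative 159.4 NM)
Cumulative distance at Delta ≈ 159 NM.

159 NM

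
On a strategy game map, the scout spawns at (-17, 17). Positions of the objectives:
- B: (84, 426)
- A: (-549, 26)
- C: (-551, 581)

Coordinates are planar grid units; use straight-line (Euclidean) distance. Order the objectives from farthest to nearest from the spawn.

C, A, B

Distance from the spawn at (-17, 17) to each:
C (-551, 581): 776.7
A (-549, 26): 532.1
B (84, 426): 421.3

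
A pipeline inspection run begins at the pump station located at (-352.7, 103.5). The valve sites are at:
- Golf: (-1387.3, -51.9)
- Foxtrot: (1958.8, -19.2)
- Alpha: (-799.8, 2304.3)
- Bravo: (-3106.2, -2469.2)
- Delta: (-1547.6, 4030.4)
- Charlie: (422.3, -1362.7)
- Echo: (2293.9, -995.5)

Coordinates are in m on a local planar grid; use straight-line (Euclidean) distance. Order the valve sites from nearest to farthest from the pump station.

Golf, Charlie, Alpha, Foxtrot, Echo, Bravo, Delta

Computing each straight-line distance from (-352.7, 103.5):
Golf (-1387.3, -51.9): 1046.2 m
Charlie (422.3, -1362.7): 1658.4 m
Alpha (-799.8, 2304.3): 2245.8 m
Foxtrot (1958.8, -19.2): 2314.8 m
Echo (2293.9, -995.5): 2865.7 m
Bravo (-3106.2, -2469.2): 3768.4 m
Delta (-1547.6, 4030.4): 4104.7 m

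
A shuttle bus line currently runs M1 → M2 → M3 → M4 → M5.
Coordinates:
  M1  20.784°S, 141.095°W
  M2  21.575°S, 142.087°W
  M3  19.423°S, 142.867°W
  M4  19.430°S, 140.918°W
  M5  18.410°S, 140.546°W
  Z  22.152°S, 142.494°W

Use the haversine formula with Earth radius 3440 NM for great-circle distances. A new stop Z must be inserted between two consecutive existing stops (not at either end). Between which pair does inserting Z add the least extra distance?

between M2 and M3

Added distance for inserting Z between each consecutive pair:
M1–M2: 81.7 NM
M2–M3: 70.1 NM
M3–M4: 240.7 NM
M4–M5: 371.1 NM
Smallest added distance is 70.1 NM, inserting between M2 and M3.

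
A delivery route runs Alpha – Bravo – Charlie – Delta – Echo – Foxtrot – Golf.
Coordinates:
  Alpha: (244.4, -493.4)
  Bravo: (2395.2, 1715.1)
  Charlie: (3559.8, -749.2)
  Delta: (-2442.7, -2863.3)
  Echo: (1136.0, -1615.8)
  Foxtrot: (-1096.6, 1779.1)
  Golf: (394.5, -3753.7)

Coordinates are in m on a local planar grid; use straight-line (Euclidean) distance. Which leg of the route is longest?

Leg distances:
Alpha→Bravo: 3082.8 m
Bravo→Charlie: 2725.6 m
Charlie→Delta: 6363.9 m
Delta→Echo: 3789.9 m
Echo→Foxtrot: 4063.2 m
Foxtrot→Golf: 5730.2 m
The longest leg is Charlie–Delta at 6363.9 m.

Charlie–Delta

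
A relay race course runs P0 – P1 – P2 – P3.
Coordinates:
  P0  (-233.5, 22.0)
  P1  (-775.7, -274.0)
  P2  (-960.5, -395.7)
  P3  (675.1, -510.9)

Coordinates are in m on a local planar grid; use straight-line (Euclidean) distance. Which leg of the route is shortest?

P1–P2

Leg distances:
P0→P1: 617.7 m
P1→P2: 221.3 m
P2→P3: 1639.7 m
The shortest leg is P1–P2 at 221.3 m.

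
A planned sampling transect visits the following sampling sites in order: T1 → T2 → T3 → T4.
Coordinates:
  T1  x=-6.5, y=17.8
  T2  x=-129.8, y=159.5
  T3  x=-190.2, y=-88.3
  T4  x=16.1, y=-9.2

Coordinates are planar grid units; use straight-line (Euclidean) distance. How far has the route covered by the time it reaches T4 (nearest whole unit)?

664

Leg distances:
T1→T2: 187.8  (cumulative 187.8)
T2→T3: 255.1  (cumulative 442.9)
T3→T4: 220.9  (cumulative 663.8)
Cumulative distance at T4 ≈ 664.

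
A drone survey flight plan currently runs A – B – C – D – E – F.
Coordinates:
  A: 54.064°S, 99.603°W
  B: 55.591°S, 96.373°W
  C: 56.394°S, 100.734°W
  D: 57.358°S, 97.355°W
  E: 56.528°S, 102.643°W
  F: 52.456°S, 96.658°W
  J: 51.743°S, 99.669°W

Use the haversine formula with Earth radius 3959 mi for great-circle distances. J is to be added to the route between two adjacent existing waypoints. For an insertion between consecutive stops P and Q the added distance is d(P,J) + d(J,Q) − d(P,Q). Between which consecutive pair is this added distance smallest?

between E and F

Added distance for inserting J between each consecutive pair:
A–B: 292.2 mi
B–C: 444.9 mi
C–D: 579.2 mi
D–E: 543.3 mi
E–F: 119.1 mi
Smallest added distance is 119.1 mi, inserting between E and F.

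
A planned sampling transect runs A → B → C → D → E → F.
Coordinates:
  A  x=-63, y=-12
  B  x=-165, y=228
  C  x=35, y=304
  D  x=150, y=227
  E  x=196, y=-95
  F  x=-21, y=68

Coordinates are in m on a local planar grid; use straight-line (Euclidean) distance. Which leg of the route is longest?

Leg distances:
A→B: 260.8 m
B→C: 214.0 m
C→D: 138.4 m
D→E: 325.3 m
E→F: 271.4 m
The longest leg is D–E at 325.3 m.

D–E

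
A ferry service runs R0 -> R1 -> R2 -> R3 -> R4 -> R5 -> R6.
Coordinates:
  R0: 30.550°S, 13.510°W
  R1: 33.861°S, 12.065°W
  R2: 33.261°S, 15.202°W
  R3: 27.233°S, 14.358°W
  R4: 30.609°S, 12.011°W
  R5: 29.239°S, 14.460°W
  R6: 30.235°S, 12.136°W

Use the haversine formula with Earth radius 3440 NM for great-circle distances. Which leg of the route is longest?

R2–R3

Leg distances:
R0→R1: 211.9 NM
R1→R2: 161.0 NM
R2→R3: 364.5 NM
R3→R4: 237.3 NM
R4→R5: 151.7 NM
R5→R6: 135.1 NM
The longest leg is R2–R3 at 364.5 NM.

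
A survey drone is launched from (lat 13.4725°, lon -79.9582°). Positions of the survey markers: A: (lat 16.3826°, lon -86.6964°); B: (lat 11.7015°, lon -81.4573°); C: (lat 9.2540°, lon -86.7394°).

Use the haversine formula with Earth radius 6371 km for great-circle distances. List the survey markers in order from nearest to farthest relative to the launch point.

B, A, C

Computing each great-circle distance from (lat 13.4725°, lon -79.9582°):
B (lat 11.7015°, lon -81.4573°): 255.4 km
A (lat 16.3826°, lon -86.6964°): 792.9 km
C (lat 9.2540°, lon -86.7394°): 875.3 km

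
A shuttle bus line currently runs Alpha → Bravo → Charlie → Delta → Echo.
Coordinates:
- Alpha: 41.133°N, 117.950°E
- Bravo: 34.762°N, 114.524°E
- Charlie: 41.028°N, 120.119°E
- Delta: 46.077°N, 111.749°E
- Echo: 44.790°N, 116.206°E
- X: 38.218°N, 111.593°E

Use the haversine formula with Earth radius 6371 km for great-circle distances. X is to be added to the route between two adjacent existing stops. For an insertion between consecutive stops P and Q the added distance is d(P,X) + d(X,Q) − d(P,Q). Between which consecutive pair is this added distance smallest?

Added distance for inserting X between each consecutive pair:
Alpha–Bravo: 328.8 km
Bravo–Charlie: 407.0 km
Charlie–Delta: 791.0 km
Delta–Echo: 1323.2 km
Smallest added distance is 328.8 km, inserting between Alpha and Bravo.

between Alpha and Bravo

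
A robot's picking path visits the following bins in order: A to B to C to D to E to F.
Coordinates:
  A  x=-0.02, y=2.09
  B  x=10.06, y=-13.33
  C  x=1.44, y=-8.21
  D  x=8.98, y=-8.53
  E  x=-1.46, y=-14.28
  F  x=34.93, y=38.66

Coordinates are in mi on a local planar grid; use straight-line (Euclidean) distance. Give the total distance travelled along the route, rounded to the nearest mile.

112 mi

Leg distances:
A→B: 18.4 mi  (cumulative 18.4 mi)
B→C: 10.0 mi  (cumulative 28.4 mi)
C→D: 7.5 mi  (cumulative 36.0 mi)
D→E: 11.9 mi  (cumulative 47.9 mi)
E→F: 64.2 mi  (cumulative 112.2 mi)
Total route length ≈ 112 mi.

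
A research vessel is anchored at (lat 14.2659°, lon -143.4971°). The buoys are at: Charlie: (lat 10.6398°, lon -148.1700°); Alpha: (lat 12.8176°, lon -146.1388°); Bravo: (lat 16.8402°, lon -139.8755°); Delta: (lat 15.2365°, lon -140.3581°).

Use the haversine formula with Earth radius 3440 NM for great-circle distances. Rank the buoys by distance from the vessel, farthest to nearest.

Distance from the vessel at (lat 14.2659°, lon -143.4971°) to each:
Charlie (lat 10.6398°, lon -148.1700°): 349.9 NM
Bravo (lat 16.8402°, lon -139.8755°): 260.3 NM
Delta (lat 15.2365°, lon -140.3581°): 191.3 NM
Alpha (lat 12.8176°, lon -146.1388°): 177.0 NM

Charlie, Bravo, Delta, Alpha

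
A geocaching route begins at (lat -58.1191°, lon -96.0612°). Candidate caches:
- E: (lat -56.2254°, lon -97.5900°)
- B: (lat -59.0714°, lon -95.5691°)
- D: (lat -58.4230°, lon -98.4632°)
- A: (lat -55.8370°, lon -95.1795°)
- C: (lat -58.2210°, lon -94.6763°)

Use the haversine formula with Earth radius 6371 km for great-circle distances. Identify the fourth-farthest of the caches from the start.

Distances from the start ((lat -58.1191°, lon -96.0612°)):
A: 259.3 km
E: 229.8 km
D: 144.5 km
B: 109.7 km
C: 82.0 km
The fourth-farthest is B at 109.7 km.

B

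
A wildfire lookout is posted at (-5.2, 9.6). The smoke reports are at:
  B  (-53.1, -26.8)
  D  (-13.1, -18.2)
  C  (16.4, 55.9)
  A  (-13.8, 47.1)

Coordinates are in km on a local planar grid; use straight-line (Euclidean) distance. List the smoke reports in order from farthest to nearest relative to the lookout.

B, C, A, D

Distances from the lookout:
B (-53.1, -26.8): 60.2 km
C (16.4, 55.9): 51.1 km
A (-13.8, 47.1): 38.5 km
D (-13.1, -18.2): 28.9 km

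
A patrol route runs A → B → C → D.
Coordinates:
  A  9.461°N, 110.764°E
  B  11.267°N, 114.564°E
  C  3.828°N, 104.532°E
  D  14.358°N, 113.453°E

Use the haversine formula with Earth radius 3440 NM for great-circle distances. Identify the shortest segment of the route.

Leg distances:
A→B: 249.2 NM
B→C: 745.3 NM
C→D: 823.7 NM
The shortest leg is A–B at 249.2 NM.

A–B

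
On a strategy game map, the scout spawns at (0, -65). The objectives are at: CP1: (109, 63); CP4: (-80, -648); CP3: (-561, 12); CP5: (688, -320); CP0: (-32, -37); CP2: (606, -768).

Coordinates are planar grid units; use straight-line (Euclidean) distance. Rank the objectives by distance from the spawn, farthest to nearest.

Distances from the spawn:
CP2 (606, -768): 928.1
CP5 (688, -320): 733.7
CP4 (-80, -648): 588.5
CP3 (-561, 12): 566.3
CP1 (109, 63): 168.1
CP0 (-32, -37): 42.5

CP2, CP5, CP4, CP3, CP1, CP0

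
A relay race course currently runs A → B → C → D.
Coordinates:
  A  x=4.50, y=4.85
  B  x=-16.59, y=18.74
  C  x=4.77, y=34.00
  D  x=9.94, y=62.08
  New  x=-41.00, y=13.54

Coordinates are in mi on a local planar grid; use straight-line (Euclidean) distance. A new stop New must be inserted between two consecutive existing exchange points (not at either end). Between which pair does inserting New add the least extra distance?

Added distance for inserting New between each consecutive pair:
A–B: 46.0 mi
B–C: 48.8 mi
C–D: 91.9 mi
Smallest added distance is 46.0 mi, inserting between A and B.

between A and B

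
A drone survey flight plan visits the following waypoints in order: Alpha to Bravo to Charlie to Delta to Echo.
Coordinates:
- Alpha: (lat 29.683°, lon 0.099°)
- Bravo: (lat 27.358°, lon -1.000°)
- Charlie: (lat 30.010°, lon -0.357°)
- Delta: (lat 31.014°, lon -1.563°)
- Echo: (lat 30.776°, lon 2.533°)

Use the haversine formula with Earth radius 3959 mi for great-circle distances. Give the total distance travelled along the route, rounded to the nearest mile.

705 mi

Leg distances:
Alpha→Bravo: 174.0 mi  (cumulative 174.0 mi)
Bravo→Charlie: 187.3 mi  (cumulative 361.3 mi)
Charlie→Delta: 99.8 mi  (cumulative 461.1 mi)
Delta→Echo: 243.4 mi  (cumulative 704.5 mi)
Total route length ≈ 705 mi.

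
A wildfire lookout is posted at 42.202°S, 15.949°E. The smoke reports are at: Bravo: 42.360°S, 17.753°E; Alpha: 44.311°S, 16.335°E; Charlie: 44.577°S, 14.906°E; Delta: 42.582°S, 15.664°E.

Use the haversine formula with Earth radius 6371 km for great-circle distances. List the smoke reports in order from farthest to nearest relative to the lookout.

Charlie, Alpha, Bravo, Delta

Distances from the lookout:
Charlie 44.577°S, 14.906°E: 277.2 km
Alpha 44.311°S, 16.335°E: 236.6 km
Bravo 42.360°S, 17.753°E: 149.4 km
Delta 42.582°S, 15.664°E: 48.3 km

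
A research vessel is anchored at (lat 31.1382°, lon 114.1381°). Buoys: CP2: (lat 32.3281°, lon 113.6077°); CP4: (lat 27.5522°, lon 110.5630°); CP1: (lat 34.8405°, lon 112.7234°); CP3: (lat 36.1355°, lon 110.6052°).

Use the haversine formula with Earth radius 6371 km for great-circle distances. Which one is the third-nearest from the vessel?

Distances from the vessel ((lat 31.1382°, lon 114.1381°)):
CP2: 141.5 km
CP1: 432.3 km
CP4: 528.2 km
CP3: 644.7 km
The third-nearest is CP4 at 528.2 km.

CP4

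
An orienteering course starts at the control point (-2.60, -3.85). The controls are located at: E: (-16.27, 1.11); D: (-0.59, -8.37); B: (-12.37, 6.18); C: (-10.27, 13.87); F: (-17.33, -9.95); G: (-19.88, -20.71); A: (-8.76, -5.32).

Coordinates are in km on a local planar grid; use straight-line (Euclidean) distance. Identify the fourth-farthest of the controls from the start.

E

Distances from the start ((-2.60, -3.85)):
G: 24.1 km
C: 19.3 km
F: 15.9 km
E: 14.5 km
B: 14.0 km
A: 6.3 km
D: 4.9 km
The fourth-farthest is E at 14.5 km.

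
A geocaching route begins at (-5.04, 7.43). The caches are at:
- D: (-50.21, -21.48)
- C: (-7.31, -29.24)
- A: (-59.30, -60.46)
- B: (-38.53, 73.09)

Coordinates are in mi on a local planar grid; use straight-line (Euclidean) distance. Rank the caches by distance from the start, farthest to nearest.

A, B, D, C

Distance from the start at (-5.04, 7.43) to each:
A (-59.30, -60.46): 86.9 mi
B (-38.53, 73.09): 73.7 mi
D (-50.21, -21.48): 53.6 mi
C (-7.31, -29.24): 36.7 mi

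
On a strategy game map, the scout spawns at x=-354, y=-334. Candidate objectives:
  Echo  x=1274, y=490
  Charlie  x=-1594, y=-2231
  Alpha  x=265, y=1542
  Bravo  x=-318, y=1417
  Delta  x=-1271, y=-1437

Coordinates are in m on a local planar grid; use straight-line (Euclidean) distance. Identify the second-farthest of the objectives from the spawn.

Distances from the spawn (x=-354, y=-334):
Charlie: 2266.3 m
Alpha: 1975.5 m
Echo: 1824.7 m
Bravo: 1751.4 m
Delta: 1434.4 m
The second-farthest is Alpha at 1975.5 m.

Alpha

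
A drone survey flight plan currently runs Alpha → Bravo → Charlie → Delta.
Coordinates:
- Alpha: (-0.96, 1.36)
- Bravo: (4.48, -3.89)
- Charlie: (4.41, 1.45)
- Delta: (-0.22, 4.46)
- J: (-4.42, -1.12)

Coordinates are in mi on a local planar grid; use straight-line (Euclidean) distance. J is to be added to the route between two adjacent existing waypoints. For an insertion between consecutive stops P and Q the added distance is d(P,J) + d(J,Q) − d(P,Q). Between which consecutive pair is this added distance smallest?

between Alpha and Bravo

Added distance for inserting J between each consecutive pair:
Alpha–Bravo: 6.0 mi
Bravo–Charlie: 13.2 mi
Charlie–Delta: 10.7 mi
Smallest added distance is 6.0 mi, inserting between Alpha and Bravo.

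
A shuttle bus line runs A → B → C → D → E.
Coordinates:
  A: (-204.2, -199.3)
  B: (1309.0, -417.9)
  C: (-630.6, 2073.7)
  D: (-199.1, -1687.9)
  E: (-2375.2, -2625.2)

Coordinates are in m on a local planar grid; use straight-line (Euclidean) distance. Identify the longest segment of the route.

C–D

Leg distances:
A→B: 1528.9 m
B→C: 3157.5 m
C→D: 3786.3 m
D→E: 2369.4 m
The longest leg is C–D at 3786.3 m.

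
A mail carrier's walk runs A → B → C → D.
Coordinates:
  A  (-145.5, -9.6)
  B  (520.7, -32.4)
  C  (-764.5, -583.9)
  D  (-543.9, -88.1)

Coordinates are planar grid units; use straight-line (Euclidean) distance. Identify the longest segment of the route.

B–C

Leg distances:
A→B: 666.6
B→C: 1398.5
C→D: 542.7
The longest leg is B–C at 1398.5.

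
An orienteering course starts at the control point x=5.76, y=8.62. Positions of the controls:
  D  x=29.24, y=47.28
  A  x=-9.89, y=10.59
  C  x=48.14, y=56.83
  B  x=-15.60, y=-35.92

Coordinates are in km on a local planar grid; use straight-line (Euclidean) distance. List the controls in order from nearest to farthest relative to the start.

A, D, B, C

Distance from the start at x=5.76, y=8.62 to each:
A x=-9.89, y=10.59: 15.8 km
D x=29.24, y=47.28: 45.2 km
B x=-15.60, y=-35.92: 49.4 km
C x=48.14, y=56.83: 64.2 km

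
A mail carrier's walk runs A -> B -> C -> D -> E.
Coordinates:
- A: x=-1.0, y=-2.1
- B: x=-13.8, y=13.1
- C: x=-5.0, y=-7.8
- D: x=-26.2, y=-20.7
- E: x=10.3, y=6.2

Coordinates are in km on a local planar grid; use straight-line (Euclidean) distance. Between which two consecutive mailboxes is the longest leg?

Leg distances:
A→B: 19.9 km
B→C: 22.7 km
C→D: 24.8 km
D→E: 45.3 km
The longest leg is D–E at 45.3 km.

D–E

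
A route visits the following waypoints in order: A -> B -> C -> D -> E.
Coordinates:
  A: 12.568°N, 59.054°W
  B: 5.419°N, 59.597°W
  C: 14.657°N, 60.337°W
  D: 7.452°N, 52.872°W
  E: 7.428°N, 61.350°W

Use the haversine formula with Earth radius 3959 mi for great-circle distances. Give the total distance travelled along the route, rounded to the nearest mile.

Leg distances:
A→B: 495.4 mi  (cumulative 495.4 mi)
B→C: 640.3 mi  (cumulative 1135.7 mi)
C→D: 709.7 mi  (cumulative 1845.4 mi)
D→E: 580.9 mi  (cumulative 2426.3 mi)
Total route length ≈ 2426 mi.

2426 mi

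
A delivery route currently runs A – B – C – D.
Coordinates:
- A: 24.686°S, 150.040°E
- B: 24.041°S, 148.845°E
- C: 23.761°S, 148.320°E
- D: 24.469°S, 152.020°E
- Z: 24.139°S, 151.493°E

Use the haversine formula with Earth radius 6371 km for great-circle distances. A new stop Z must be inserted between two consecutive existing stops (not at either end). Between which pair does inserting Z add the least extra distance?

Added distance for inserting Z between each consecutive pair:
A–B: 287.5 km
B–C: 532.4 km
C–D: 6.3 km
Smallest added distance is 6.3 km, inserting between C and D.

between C and D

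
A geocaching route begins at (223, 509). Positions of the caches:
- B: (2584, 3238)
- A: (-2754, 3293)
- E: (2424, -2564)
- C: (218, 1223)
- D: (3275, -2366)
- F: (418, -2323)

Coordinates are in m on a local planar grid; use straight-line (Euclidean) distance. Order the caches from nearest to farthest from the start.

C, F, B, E, A, D

Distances from the start:
C (218, 1223): 714.0 m
F (418, -2323): 2838.7 m
B (2584, 3238): 3608.6 m
E (2424, -2564): 3779.9 m
A (-2754, 3293): 4075.9 m
D (3275, -2366): 4192.9 m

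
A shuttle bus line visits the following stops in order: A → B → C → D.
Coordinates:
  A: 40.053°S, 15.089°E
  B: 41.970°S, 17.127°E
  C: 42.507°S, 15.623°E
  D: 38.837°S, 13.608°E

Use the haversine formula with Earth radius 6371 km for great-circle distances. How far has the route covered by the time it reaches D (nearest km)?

853 km

Leg distances:
A→B: 273.3 km  (cumulative 273.3 km)
B→C: 137.5 km  (cumulative 410.7 km)
C→D: 442.0 km  (cumulative 852.7 km)
Cumulative distance at D ≈ 853 km.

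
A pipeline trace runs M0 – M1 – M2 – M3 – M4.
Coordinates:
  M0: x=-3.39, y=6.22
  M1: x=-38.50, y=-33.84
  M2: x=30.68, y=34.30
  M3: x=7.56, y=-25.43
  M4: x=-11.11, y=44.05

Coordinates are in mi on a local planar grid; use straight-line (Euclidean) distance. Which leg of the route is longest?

Leg distances:
M0→M1: 53.3 mi
M1→M2: 97.1 mi
M2→M3: 64.0 mi
M3→M4: 71.9 mi
The longest leg is M1–M2 at 97.1 mi.

M1–M2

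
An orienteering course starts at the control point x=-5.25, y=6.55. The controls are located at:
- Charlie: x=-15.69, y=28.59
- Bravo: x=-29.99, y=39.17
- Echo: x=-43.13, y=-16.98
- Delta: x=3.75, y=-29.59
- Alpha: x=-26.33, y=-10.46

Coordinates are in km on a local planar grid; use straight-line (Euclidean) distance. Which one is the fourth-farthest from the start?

Alpha

Distance to each, sorted:
Echo: 44.6 km
Bravo: 40.9 km
Delta: 37.2 km
Alpha: 27.1 km
Charlie: 24.4 km
The fourth-farthest is Alpha at 27.1 km.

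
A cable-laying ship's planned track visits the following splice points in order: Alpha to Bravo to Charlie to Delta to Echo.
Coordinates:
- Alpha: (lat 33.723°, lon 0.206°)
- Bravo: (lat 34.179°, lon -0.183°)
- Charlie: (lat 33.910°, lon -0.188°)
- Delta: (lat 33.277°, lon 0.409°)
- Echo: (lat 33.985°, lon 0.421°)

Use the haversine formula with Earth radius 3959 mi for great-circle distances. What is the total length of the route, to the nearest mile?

162 mi

Leg distances:
Alpha→Bravo: 38.6 mi  (cumulative 38.6 mi)
Bravo→Charlie: 18.6 mi  (cumulative 57.2 mi)
Charlie→Delta: 55.6 mi  (cumulative 112.8 mi)
Delta→Echo: 48.9 mi  (cumulative 161.7 mi)
Total route length ≈ 162 mi.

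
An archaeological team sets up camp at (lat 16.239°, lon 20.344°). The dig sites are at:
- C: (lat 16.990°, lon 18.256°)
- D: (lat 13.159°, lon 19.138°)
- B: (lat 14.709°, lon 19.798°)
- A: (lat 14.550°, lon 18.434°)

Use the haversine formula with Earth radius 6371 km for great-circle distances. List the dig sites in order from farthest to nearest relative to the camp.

D, A, C, B

Distances from the camp:
D (lat 13.159°, lon 19.138°): 366.2 km
A (lat 14.550°, lon 18.434°): 277.8 km
C (lat 16.990°, lon 18.256°): 237.6 km
B (lat 14.709°, lon 19.798°): 179.9 km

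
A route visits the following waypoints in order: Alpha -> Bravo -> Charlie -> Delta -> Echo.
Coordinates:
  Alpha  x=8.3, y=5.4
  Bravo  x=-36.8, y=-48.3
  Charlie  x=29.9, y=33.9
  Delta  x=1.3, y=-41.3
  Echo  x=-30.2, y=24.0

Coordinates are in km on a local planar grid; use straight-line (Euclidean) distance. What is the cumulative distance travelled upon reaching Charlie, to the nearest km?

176 km

Leg distances:
Alpha→Bravo: 70.1 km  (cumulative 70.1 km)
Bravo→Charlie: 105.9 km  (cumulative 176.0 km)
Cumulative distance at Charlie ≈ 176 km.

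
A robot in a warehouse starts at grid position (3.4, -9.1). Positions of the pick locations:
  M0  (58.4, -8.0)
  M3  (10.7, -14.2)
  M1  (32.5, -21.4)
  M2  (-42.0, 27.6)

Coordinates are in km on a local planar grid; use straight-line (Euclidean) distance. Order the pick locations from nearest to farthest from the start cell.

Distance from the start cell at (3.4, -9.1) to each:
M3 (10.7, -14.2): 8.9 km
M1 (32.5, -21.4): 31.6 km
M0 (58.4, -8.0): 55.0 km
M2 (-42.0, 27.6): 58.4 km

M3, M1, M0, M2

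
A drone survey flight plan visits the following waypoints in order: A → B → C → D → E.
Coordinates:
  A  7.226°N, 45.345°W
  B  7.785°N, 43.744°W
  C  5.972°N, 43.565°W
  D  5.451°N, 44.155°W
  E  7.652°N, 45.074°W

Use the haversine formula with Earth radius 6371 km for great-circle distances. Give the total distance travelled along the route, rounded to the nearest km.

742 km

Leg distances:
A→B: 187.1 km  (cumulative 187.1 km)
B→C: 202.6 km  (cumulative 389.7 km)
C→D: 87.3 km  (cumulative 477.0 km)
D→E: 265.0 km  (cumulative 741.9 km)
Total route length ≈ 742 km.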